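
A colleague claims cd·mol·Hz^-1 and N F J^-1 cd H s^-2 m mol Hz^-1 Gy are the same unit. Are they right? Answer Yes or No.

No

Left side:
  Hz = 1/s = s⁻¹ (frequency is cycles per second).
  So Hz⁻¹ = s.
  Combining: cd·mol·Hz⁻¹ = cd · mol · s = s·mol·cd.
Right side:
  N = kg·m·s⁻².
  F = kg⁻¹·m⁻²·s⁴·A².
  J = kg·m²·s⁻².
  So J⁻¹ = kg⁻¹·m⁻²·s².
  H = kg·m²·s⁻²·A⁻².
  Hz = s⁻¹.
  So Hz⁻¹ = s.
  Gy = m²·s⁻².
  Combining: N·F·J⁻¹·cd·H·s⁻²·m·mol·Hz⁻¹·Gy = (kg·m·s⁻²) · (kg⁻¹·m⁻²·s⁴·A²) · (kg⁻¹·m⁻²·s²) · cd · (kg·m²·s⁻²·A⁻²) · s⁻² · m · mol · s · (m²·s⁻²) = m²·s⁻¹·mol·cd.
Left is s·mol·cd; right is m²·s⁻¹·mol·cd — different.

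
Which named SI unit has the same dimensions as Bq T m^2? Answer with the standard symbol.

Bq = s⁻¹.
T = kg·s⁻²·A⁻¹.
Combining: Bq·T·m² = s⁻¹ · (kg·s⁻²·A⁻¹) · m² = kg·m²·s⁻³·A⁻¹.
kg·m²·s⁻³·A⁻¹ is the base-SI form of the volt.

V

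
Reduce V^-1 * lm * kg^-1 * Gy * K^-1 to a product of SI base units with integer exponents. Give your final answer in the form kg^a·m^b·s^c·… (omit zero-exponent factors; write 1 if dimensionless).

V = W/A (potential = power per current),
    = kg·m²·s⁻³·A⁻¹.
So V⁻¹ = kg⁻¹·m⁻²·s³·A.
lm = cd·sr = cd (luminous flux; sr is dimensionless).
Gy = J/kg (absorbed dose = energy per mass),
    = m²·s⁻².
Combining: V⁻¹·lm·kg⁻¹·Gy·K⁻¹ = (kg⁻¹·m⁻²·s³·A) · cd · kg⁻¹ · (m²·s⁻²) · K⁻¹ = kg⁻²·s·A·K⁻¹·cd.

kg⁻²·s·A·K⁻¹·cd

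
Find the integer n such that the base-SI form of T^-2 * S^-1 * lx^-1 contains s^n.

1

T = Wb/m² (flux density = flux per area),
    = kg·s⁻²·A⁻¹.
So T⁻² = kg⁻²·s⁴·A².
S = 1/Ω (conductance is reciprocal resistance),
    = kg⁻¹·m⁻²·s³·A².
So S⁻¹ = kg·m²·s⁻³·A⁻².
lx = lm/m² (illuminance = luminous flux per area),
    = m⁻²·cd.
So lx⁻¹ = m²·cd⁻¹.
Combining: T⁻²·S⁻¹·lx⁻¹ = (kg⁻²·s⁴·A²) · (kg·m²·s⁻³·A⁻²) · (m²·cd⁻¹) = kg⁻¹·m⁴·s·cd⁻¹.
The exponent of s is 1.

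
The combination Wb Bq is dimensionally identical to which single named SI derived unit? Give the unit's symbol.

Wb = kg·m²·s⁻²·A⁻¹.
Bq = s⁻¹.
Combining: Wb·Bq = (kg·m²·s⁻²·A⁻¹) · s⁻¹ = kg·m²·s⁻³·A⁻¹.
kg·m²·s⁻³·A⁻¹ is the base-SI form of the volt.

V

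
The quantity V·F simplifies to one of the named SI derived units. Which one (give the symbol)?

V = W/A (potential = power per current),
    = kg·m²·s⁻³·A⁻¹.
F = C/V (capacitance = charge per voltage),
    = A·s/(kg·m²·s⁻³·A⁻¹) (substituting C and V),
    = kg⁻¹·m⁻²·s⁴·A².
Combining: V·F = (kg·m²·s⁻³·A⁻¹) · (kg⁻¹·m⁻²·s⁴·A²) = s·A.
s·A is the base-SI form of the coulomb.

C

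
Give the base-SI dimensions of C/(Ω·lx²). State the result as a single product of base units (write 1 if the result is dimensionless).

C = s·A.
Ω = kg·m²·s⁻³·A⁻².
So Ω⁻¹ = kg⁻¹·m⁻²·s³·A².
lx = m⁻²·cd.
So lx⁻² = m⁴·cd⁻².
Combining: C·Ω⁻¹·lx⁻² = (s·A) · (kg⁻¹·m⁻²·s³·A²) · (m⁴·cd⁻²) = kg⁻¹·m²·s⁴·A³·cd⁻².

kg⁻¹·m²·s⁴·A³·cd⁻²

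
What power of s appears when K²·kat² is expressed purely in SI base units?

-2

kat = s⁻¹·mol.
So kat² = s⁻²·mol².
Combining: K²·kat² = K² · (s⁻²·mol²) = s⁻²·K²·mol².
The exponent of s is -2.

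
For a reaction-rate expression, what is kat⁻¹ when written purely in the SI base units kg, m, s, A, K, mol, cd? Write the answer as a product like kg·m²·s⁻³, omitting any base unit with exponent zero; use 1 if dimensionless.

s·mol⁻¹

kat = s⁻¹·mol.
So kat⁻¹ = s·mol⁻¹.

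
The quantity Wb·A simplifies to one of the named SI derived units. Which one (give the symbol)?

Wb = kg·m²·s⁻²·A⁻¹.
Combining: Wb·A = (kg·m²·s⁻²·A⁻¹) · A = kg·m²·s⁻².
kg·m²·s⁻² is the base-SI form of the joule.

J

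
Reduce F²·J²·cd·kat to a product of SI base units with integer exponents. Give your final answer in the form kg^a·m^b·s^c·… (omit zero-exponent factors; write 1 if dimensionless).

F = C/V (capacitance = charge per voltage),
    = A·s/(kg·m²·s⁻³·A⁻¹) (substituting C and V),
    = kg⁻¹·m⁻²·s⁴·A².
So F² = kg⁻²·m⁻⁴·s⁸·A⁴.
J = N·m (work = force × distance),
    = kg·m²·s⁻².
So J² = kg²·m⁴·s⁻⁴.
kat = mol/s = s⁻¹·mol (catalytic activity).
Combining: F²·J²·cd·kat = (kg⁻²·m⁻⁴·s⁸·A⁴) · (kg²·m⁴·s⁻⁴) · cd · (s⁻¹·mol) = s³·A⁴·mol·cd.

s³·A⁴·mol·cd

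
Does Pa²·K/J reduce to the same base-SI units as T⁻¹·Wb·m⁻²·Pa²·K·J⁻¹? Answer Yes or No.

Yes

Left side:
  J = N·m (work = force × distance),
      = kg·m²·s⁻².
  So J⁻¹ = kg⁻¹·m⁻²·s².
  Pa = N/m² (pressure = force per area),
      = kg·m⁻¹·s⁻².
  So Pa² = kg²·m⁻²·s⁻⁴.
  Combining: J⁻¹·Pa²·K = (kg⁻¹·m⁻²·s²) · (kg²·m⁻²·s⁻⁴) · K = kg·m⁻⁴·s⁻²·K.
Right side:
  T = Wb/m² (flux density = flux per area),
      = kg·s⁻²·A⁻¹.
  So T⁻¹ = kg⁻¹·s²·A.
  Wb = V·s (flux: a volt is a weber per second),
      = kg·m²·s⁻²·A⁻¹.
  Pa = N/m² (pressure = force per area),
      = kg·m⁻¹·s⁻².
  So Pa² = kg²·m⁻²·s⁻⁴.
  J = N·m (work = force × distance),
      = kg·m²·s⁻².
  So J⁻¹ = kg⁻¹·m⁻²·s².
  Combining: T⁻¹·Wb·m⁻²·Pa²·K·J⁻¹ = (kg⁻¹·s²·A) · (kg·m²·s⁻²·A⁻¹) · m⁻² · (kg²·m⁻²·s⁻⁴) · K · (kg⁻¹·m⁻²·s²) = kg·m⁻⁴·s⁻²·K.
Both reduce to kg·m⁻⁴·s⁻²·K.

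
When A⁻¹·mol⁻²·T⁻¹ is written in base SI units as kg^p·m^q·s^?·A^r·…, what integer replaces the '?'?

T = kg·s⁻²·A⁻¹.
So T⁻¹ = kg⁻¹·s²·A.
Combining: A⁻¹·mol⁻²·T⁻¹ = A⁻¹ · mol⁻² · (kg⁻¹·s²·A) = kg⁻¹·s²·mol⁻².
The exponent of s is 2.

2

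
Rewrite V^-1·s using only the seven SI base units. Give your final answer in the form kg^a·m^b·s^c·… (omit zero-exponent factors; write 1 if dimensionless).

kg⁻¹·m⁻²·s⁴·A

V = W/A (potential = power per current),
    = kg·m²·s⁻³·A⁻¹.
So V⁻¹ = kg⁻¹·m⁻²·s³·A.
Combining: V⁻¹·s = (kg⁻¹·m⁻²·s³·A) · s = kg⁻¹·m⁻²·s⁴·A.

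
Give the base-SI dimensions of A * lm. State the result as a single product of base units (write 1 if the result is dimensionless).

lm = cd·sr = cd (luminous flux; sr is dimensionless).
Combining: A·lm = A · cd = A·cd.

A·cd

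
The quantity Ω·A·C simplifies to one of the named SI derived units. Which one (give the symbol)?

J

Ω = V/A (resistance = voltage per current),
    = kg·m²·s⁻³·A⁻².
C = A·s = s·A (charge = current × time).
Combining: Ω·A·C = (kg·m²·s⁻³·A⁻²) · A · (s·A) = kg·m²·s⁻².
kg·m²·s⁻² is the base-SI form of the joule.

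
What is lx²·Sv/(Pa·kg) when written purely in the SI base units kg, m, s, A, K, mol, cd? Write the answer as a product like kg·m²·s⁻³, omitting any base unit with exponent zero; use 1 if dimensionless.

Pa = N/m² (pressure = force per area),
    = kg·m⁻¹·s⁻².
So Pa⁻¹ = kg⁻¹·m·s².
lx = lm/m² (illuminance = luminous flux per area),
    = m⁻²·cd.
So lx² = m⁻⁴·cd².
Sv = J/kg (equivalent dose = energy per mass),
    = m²·s⁻².
Combining: Pa⁻¹·kg⁻¹·lx²·Sv = (kg⁻¹·m·s²) · kg⁻¹ · (m⁻⁴·cd²) · (m²·s⁻²) = kg⁻²·m⁻¹·cd².

kg⁻²·m⁻¹·cd²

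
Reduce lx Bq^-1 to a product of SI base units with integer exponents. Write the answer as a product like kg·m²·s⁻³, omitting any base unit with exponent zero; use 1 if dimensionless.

lx = lm/m² (illuminance = luminous flux per area),
    = m⁻²·cd.
Bq = 1/s = s⁻¹ (activity is decays per second).
So Bq⁻¹ = s.
Combining: lx·Bq⁻¹ = (m⁻²·cd) · s = m⁻²·s·cd.

m⁻²·s·cd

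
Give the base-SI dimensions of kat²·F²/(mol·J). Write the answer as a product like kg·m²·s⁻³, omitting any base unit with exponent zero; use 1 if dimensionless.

kat = mol/s = s⁻¹·mol (catalytic activity).
So kat² = s⁻²·mol².
F = C/V (capacitance = charge per voltage),
    = A·s/(kg·m²·s⁻³·A⁻¹) (substituting C and V),
    = kg⁻¹·m⁻²·s⁴·A².
So F² = kg⁻²·m⁻⁴·s⁸·A⁴.
J = N·m (work = force × distance),
    = kg·m²·s⁻².
So J⁻¹ = kg⁻¹·m⁻²·s².
Combining: kat²·F²·mol⁻¹·J⁻¹ = (s⁻²·mol²) · (kg⁻²·m⁻⁴·s⁸·A⁴) · mol⁻¹ · (kg⁻¹·m⁻²·s²) = kg⁻³·m⁻⁶·s⁸·A⁴·mol.

kg⁻³·m⁻⁶·s⁸·A⁴·mol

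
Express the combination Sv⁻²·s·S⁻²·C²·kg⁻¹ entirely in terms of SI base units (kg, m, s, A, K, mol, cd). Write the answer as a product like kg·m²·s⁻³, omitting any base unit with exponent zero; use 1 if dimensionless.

kg·s·A⁻²

Sv = J/kg (equivalent dose = energy per mass),
    = m²·s⁻².
So Sv⁻² = m⁻⁴·s⁴.
S = 1/Ω (conductance is reciprocal resistance),
    = kg⁻¹·m⁻²·s³·A².
So S⁻² = kg²·m⁴·s⁻⁶·A⁻⁴.
C = A·s = s·A (charge = current × time).
So C² = s²·A².
Combining: Sv⁻²·s·S⁻²·C²·kg⁻¹ = (m⁻⁴·s⁴) · s · (kg²·m⁴·s⁻⁶·A⁻⁴) · (s²·A²) · kg⁻¹ = kg·s·A⁻².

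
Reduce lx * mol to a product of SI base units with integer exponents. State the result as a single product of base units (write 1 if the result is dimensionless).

lx = lm/m² (illuminance = luminous flux per area),
    = m⁻²·cd.
Combining: lx·mol = (m⁻²·cd) · mol = m⁻²·mol·cd.

m⁻²·mol·cd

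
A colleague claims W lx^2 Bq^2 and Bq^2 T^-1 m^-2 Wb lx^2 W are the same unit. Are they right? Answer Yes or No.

Left side:
  W = kg·m²·s⁻³.
  lx = m⁻²·cd.
  So lx² = m⁻⁴·cd².
  Bq = s⁻¹.
  So Bq² = s⁻².
  Combining: W·lx²·Bq² = (kg·m²·s⁻³) · (m⁻⁴·cd²) · s⁻² = kg·m⁻²·s⁻⁵·cd².
Right side:
  Bq = 1/s = s⁻¹ (activity is decays per second).
  So Bq² = s⁻².
  T = Wb/m² (flux density = flux per area),
      = kg·s⁻²·A⁻¹.
  So T⁻¹ = kg⁻¹·s²·A.
  Wb = V·s (flux: a volt is a weber per second),
      = kg·m²·s⁻²·A⁻¹.
  lx = lm/m² (illuminance = luminous flux per area),
      = m⁻²·cd.
  So lx² = m⁻⁴·cd².
  W = J/s (power = energy per time),
      = kg·m²·s⁻³.
  Combining: Bq²·T⁻¹·m⁻²·Wb·lx²·W = s⁻² · (kg⁻¹·s²·A) · m⁻² · (kg·m²·s⁻²·A⁻¹) · (m⁻⁴·cd²) · (kg·m²·s⁻³) = kg·m⁻²·s⁻⁵·cd².
Both reduce to kg·m⁻²·s⁻⁵·cd².

Yes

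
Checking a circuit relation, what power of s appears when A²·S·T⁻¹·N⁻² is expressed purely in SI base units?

S = kg⁻¹·m⁻²·s³·A².
T = kg·s⁻²·A⁻¹.
So T⁻¹ = kg⁻¹·s²·A.
N = kg·m·s⁻².
So N⁻² = kg⁻²·m⁻²·s⁴.
Combining: A²·S·T⁻¹·N⁻² = A² · (kg⁻¹·m⁻²·s³·A²) · (kg⁻¹·s²·A) · (kg⁻²·m⁻²·s⁴) = kg⁻⁴·m⁻⁴·s⁹·A⁵.
The exponent of s is 9.

9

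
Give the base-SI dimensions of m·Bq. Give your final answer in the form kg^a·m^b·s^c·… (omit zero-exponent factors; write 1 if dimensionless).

m·s⁻¹

Bq = 1/s = s⁻¹ (activity is decays per second).
Combining: m·Bq = m · s⁻¹ = m·s⁻¹.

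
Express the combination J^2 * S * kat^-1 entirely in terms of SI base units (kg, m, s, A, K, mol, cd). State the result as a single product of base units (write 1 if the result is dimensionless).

kg·m²·A²·mol⁻¹

J = kg·m²·s⁻².
So J² = kg²·m⁴·s⁻⁴.
S = kg⁻¹·m⁻²·s³·A².
kat = s⁻¹·mol.
So kat⁻¹ = s·mol⁻¹.
Combining: J²·S·kat⁻¹ = (kg²·m⁴·s⁻⁴) · (kg⁻¹·m⁻²·s³·A²) · (s·mol⁻¹) = kg·m²·A²·mol⁻¹.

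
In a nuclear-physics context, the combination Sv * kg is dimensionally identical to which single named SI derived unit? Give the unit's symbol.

J

Sv = m²·s⁻².
Combining: Sv·kg = (m²·s⁻²) · kg = kg·m²·s⁻².
kg·m²·s⁻² is the base-SI form of the joule.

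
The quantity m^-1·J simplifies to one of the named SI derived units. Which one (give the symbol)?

J = N·m (work = force × distance),
    = kg·m²·s⁻².
Combining: m⁻¹·J = m⁻¹ · (kg·m²·s⁻²) = kg·m·s⁻².
kg·m·s⁻² is the base-SI form of the newton.

N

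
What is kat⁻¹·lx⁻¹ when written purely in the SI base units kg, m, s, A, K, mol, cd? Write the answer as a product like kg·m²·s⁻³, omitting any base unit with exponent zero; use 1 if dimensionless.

kat = mol/s = s⁻¹·mol (catalytic activity).
So kat⁻¹ = s·mol⁻¹.
lx = lm/m² (illuminance = luminous flux per area),
    = m⁻²·cd.
So lx⁻¹ = m²·cd⁻¹.
Combining: kat⁻¹·lx⁻¹ = (s·mol⁻¹) · (m²·cd⁻¹) = m²·s·mol⁻¹·cd⁻¹.

m²·s·mol⁻¹·cd⁻¹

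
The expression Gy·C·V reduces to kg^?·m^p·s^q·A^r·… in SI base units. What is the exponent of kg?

1

Gy = J/kg (absorbed dose = energy per mass),
    = m²·s⁻².
C = A·s = s·A (charge = current × time).
V = W/A (potential = power per current),
    = kg·m²·s⁻³·A⁻¹.
Combining: Gy·C·V = (m²·s⁻²) · (s·A) · (kg·m²·s⁻³·A⁻¹) = kg·m⁴·s⁻⁴.
The exponent of kg is 1.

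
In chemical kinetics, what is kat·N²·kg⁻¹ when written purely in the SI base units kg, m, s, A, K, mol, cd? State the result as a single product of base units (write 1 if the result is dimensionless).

kg·m²·s⁻⁵·mol

kat = mol/s = s⁻¹·mol (catalytic activity).
N = kg·m/s² = kg·m·s⁻² (force = mass × acceleration).
So N² = kg²·m²·s⁻⁴.
Combining: kat·N²·kg⁻¹ = (s⁻¹·mol) · (kg²·m²·s⁻⁴) · kg⁻¹ = kg·m²·s⁻⁵·mol.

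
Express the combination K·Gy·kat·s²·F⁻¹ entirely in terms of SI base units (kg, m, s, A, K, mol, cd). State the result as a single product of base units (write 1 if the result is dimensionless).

Gy = m²·s⁻².
kat = s⁻¹·mol.
F = kg⁻¹·m⁻²·s⁴·A².
So F⁻¹ = kg·m²·s⁻⁴·A⁻².
Combining: K·Gy·kat·s²·F⁻¹ = K · (m²·s⁻²) · (s⁻¹·mol) · s² · (kg·m²·s⁻⁴·A⁻²) = kg·m⁴·s⁻⁵·A⁻²·K·mol.

kg·m⁴·s⁻⁵·A⁻²·K·mol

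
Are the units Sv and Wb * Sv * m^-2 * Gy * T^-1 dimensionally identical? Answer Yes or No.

Left side:
  Sv = m²·s⁻².
Right side:
  Wb = kg·m²·s⁻²·A⁻¹.
  Sv = m²·s⁻².
  Gy = m²·s⁻².
  T = kg·s⁻²·A⁻¹.
  So T⁻¹ = kg⁻¹·s²·A.
  Combining: Wb·Sv·m⁻²·Gy·T⁻¹ = (kg·m²·s⁻²·A⁻¹) · (m²·s⁻²) · m⁻² · (m²·s⁻²) · (kg⁻¹·s²·A) = m⁴·s⁻⁴.
Left is m²·s⁻²; right is m⁴·s⁻⁴ — different.

No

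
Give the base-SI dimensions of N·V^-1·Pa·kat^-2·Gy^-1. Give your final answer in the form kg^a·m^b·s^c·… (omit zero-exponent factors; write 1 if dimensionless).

N = kg·m/s² = kg·m·s⁻² (force = mass × acceleration).
V = W/A (potential = power per current),
    = kg·m²·s⁻³·A⁻¹.
So V⁻¹ = kg⁻¹·m⁻²·s³·A.
Pa = N/m² (pressure = force per area),
    = kg·m⁻¹·s⁻².
kat = mol/s = s⁻¹·mol (catalytic activity).
So kat⁻² = s²·mol⁻².
Gy = J/kg (absorbed dose = energy per mass),
    = m²·s⁻².
So Gy⁻¹ = m⁻²·s².
Combining: N·V⁻¹·Pa·kat⁻²·Gy⁻¹ = (kg·m·s⁻²) · (kg⁻¹·m⁻²·s³·A) · (kg·m⁻¹·s⁻²) · (s²·mol⁻²) · (m⁻²·s²) = kg·m⁻⁴·s³·A·mol⁻².

kg·m⁻⁴·s³·A·mol⁻²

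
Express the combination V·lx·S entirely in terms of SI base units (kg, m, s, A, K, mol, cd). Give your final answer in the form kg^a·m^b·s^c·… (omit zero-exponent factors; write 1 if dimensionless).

m⁻²·A·cd

V = kg·m²·s⁻³·A⁻¹.
lx = m⁻²·cd.
S = kg⁻¹·m⁻²·s³·A².
Combining: V·lx·S = (kg·m²·s⁻³·A⁻¹) · (m⁻²·cd) · (kg⁻¹·m⁻²·s³·A²) = m⁻²·A·cd.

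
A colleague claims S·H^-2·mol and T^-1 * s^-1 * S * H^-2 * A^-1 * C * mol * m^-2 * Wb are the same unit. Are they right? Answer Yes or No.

Left side:
  S = 1/Ω (conductance is reciprocal resistance),
      = kg⁻¹·m⁻²·s³·A².
  H = Wb/A (inductance = flux per current),
      = kg·m²·s⁻²·A⁻².
  So H⁻² = kg⁻²·m⁻⁴·s⁴·A⁴.
  Combining: S·H⁻²·mol = (kg⁻¹·m⁻²·s³·A²) · (kg⁻²·m⁻⁴·s⁴·A⁴) · mol = kg⁻³·m⁻⁶·s⁷·A⁶·mol.
Right side:
  T = kg·s⁻²·A⁻¹.
  So T⁻¹ = kg⁻¹·s²·A.
  S = kg⁻¹·m⁻²·s³·A².
  H = kg·m²·s⁻²·A⁻².
  So H⁻² = kg⁻²·m⁻⁴·s⁴·A⁴.
  C = s·A.
  Wb = kg·m²·s⁻²·A⁻¹.
  Combining: T⁻¹·s⁻¹·S·H⁻²·A⁻¹·C·mol·m⁻²·Wb = (kg⁻¹·s²·A) · s⁻¹ · (kg⁻¹·m⁻²·s³·A²) · (kg⁻²·m⁻⁴·s⁴·A⁴) · A⁻¹ · (s·A) · mol · m⁻² · (kg·m²·s⁻²·A⁻¹) = kg⁻³·m⁻⁶·s⁷·A⁶·mol.
Both reduce to kg⁻³·m⁻⁶·s⁷·A⁶·mol.

Yes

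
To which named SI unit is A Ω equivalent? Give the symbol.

Ω = V/A (resistance = voltage per current),
    = kg·m²·s⁻³·A⁻².
Combining: A·Ω = A · (kg·m²·s⁻³·A⁻²) = kg·m²·s⁻³·A⁻¹.
kg·m²·s⁻³·A⁻¹ is the base-SI form of the volt.

V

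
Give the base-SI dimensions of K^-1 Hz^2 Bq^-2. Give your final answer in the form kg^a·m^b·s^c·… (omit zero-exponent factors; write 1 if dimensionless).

K⁻¹

Hz = s⁻¹.
So Hz² = s⁻².
Bq = s⁻¹.
So Bq⁻² = s².
Combining: K⁻¹·Hz²·Bq⁻² = K⁻¹ · s⁻² · s² = K⁻¹.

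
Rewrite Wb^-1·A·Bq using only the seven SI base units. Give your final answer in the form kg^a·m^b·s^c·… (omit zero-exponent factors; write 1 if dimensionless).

Wb = kg·m²·s⁻²·A⁻¹.
So Wb⁻¹ = kg⁻¹·m⁻²·s²·A.
Bq = s⁻¹.
Combining: Wb⁻¹·A·Bq = (kg⁻¹·m⁻²·s²·A) · A · s⁻¹ = kg⁻¹·m⁻²·s·A².

kg⁻¹·m⁻²·s·A²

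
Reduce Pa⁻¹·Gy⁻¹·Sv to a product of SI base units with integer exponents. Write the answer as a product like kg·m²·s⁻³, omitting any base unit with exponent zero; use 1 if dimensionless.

Pa = N/m² (pressure = force per area),
    = kg·m⁻¹·s⁻².
So Pa⁻¹ = kg⁻¹·m·s².
Gy = J/kg (absorbed dose = energy per mass),
    = m²·s⁻².
So Gy⁻¹ = m⁻²·s².
Sv = J/kg (equivalent dose = energy per mass),
    = m²·s⁻².
Combining: Pa⁻¹·Gy⁻¹·Sv = (kg⁻¹·m·s²) · (m⁻²·s²) · (m²·s⁻²) = kg⁻¹·m·s².

kg⁻¹·m·s²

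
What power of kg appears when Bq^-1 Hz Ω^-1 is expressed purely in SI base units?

-1

Bq = 1/s = s⁻¹ (activity is decays per second).
So Bq⁻¹ = s.
Hz = 1/s = s⁻¹ (frequency is cycles per second).
Ω = V/A (resistance = voltage per current),
    = kg·m²·s⁻³·A⁻².
So Ω⁻¹ = kg⁻¹·m⁻²·s³·A².
Combining: Bq⁻¹·Hz·Ω⁻¹ = s · s⁻¹ · (kg⁻¹·m⁻²·s³·A²) = kg⁻¹·m⁻²·s³·A².
The exponent of kg is -1.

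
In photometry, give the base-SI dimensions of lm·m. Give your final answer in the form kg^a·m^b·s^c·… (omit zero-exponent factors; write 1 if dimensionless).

m·cd

lm = cd·sr = cd (luminous flux; sr is dimensionless).
Combining: lm·m = cd · m = m·cd.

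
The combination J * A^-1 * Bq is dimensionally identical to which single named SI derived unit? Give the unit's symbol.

V

J = kg·m²·s⁻².
Bq = s⁻¹.
Combining: J·A⁻¹·Bq = (kg·m²·s⁻²) · A⁻¹ · s⁻¹ = kg·m²·s⁻³·A⁻¹.
kg·m²·s⁻³·A⁻¹ is the base-SI form of the volt.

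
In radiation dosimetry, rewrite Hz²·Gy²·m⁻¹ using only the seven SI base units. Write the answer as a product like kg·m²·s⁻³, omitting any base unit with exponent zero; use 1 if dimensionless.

Hz = 1/s = s⁻¹ (frequency is cycles per second).
So Hz² = s⁻².
Gy = J/kg (absorbed dose = energy per mass),
    = m²·s⁻².
So Gy² = m⁴·s⁻⁴.
Combining: Hz²·Gy²·m⁻¹ = s⁻² · (m⁴·s⁻⁴) · m⁻¹ = m³·s⁻⁶.

m³·s⁻⁶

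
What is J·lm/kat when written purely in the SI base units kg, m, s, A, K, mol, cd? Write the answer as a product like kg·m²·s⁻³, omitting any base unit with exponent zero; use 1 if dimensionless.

kat = mol/s = s⁻¹·mol (catalytic activity).
So kat⁻¹ = s·mol⁻¹.
J = N·m (work = force × distance),
    = kg·m²·s⁻².
lm = cd·sr = cd (luminous flux; sr is dimensionless).
Combining: kat⁻¹·J·lm = (s·mol⁻¹) · (kg·m²·s⁻²) · cd = kg·m²·s⁻¹·mol⁻¹·cd.

kg·m²·s⁻¹·mol⁻¹·cd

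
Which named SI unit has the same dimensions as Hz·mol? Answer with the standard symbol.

Hz = s⁻¹.
Combining: Hz·mol = s⁻¹ · mol = s⁻¹·mol.
s⁻¹·mol is the base-SI form of the katal.

kat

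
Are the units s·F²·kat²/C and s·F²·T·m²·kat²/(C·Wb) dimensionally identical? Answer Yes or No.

Yes

Left side:
  F = C/V (capacitance = charge per voltage),
      = A·s/(kg·m²·s⁻³·A⁻¹) (substituting C and V),
      = kg⁻¹·m⁻²·s⁴·A².
  So F² = kg⁻²·m⁻⁴·s⁸·A⁴.
  kat = mol/s = s⁻¹·mol (catalytic activity).
  So kat² = s⁻²·mol².
  C = A·s = s·A (charge = current × time).
  So C⁻¹ = s⁻¹·A⁻¹.
  Combining: s·F²·kat²·C⁻¹ = s · (kg⁻²·m⁻⁴·s⁸·A⁴) · (s⁻²·mol²) · (s⁻¹·A⁻¹) = kg⁻²·m⁻⁴·s⁶·A³·mol².
Right side:
  F = C/V (capacitance = charge per voltage),
      = A·s/(kg·m²·s⁻³·A⁻¹) (substituting C and V),
      = kg⁻¹·m⁻²·s⁴·A².
  So F² = kg⁻²·m⁻⁴·s⁸·A⁴.
  T = Wb/m² (flux density = flux per area),
      = kg·s⁻²·A⁻¹.
  C = A·s = s·A (charge = current × time).
  So C⁻¹ = s⁻¹·A⁻¹.
  Wb = V·s (flux: a volt is a weber per second),
      = kg·m²·s⁻²·A⁻¹.
  So Wb⁻¹ = kg⁻¹·m⁻²·s²·A.
  kat = mol/s = s⁻¹·mol (catalytic activity).
  So kat² = s⁻²·mol².
  Combining: s·F²·T·m²·C⁻¹·Wb⁻¹·kat² = s · (kg⁻²·m⁻⁴·s⁸·A⁴) · (kg·s⁻²·A⁻¹) · m² · (s⁻¹·A⁻¹) · (kg⁻¹·m⁻²·s²·A) · (s⁻²·mol²) = kg⁻²·m⁻⁴·s⁶·A³·mol².
Both reduce to kg⁻²·m⁻⁴·s⁶·A³·mol².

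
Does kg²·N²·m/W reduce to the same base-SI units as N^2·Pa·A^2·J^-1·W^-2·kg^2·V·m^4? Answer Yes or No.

No

Left side:
  W = J/s (power = energy per time),
      = kg·m²·s⁻³.
  So W⁻¹ = kg⁻¹·m⁻²·s³.
  N = kg·m/s² = kg·m·s⁻² (force = mass × acceleration).
  So N² = kg²·m²·s⁻⁴.
  Combining: W⁻¹·kg²·N²·m = (kg⁻¹·m⁻²·s³) · kg² · (kg²·m²·s⁻⁴) · m = kg³·m·s⁻¹.
Right side:
  N = kg·m·s⁻².
  So N² = kg²·m²·s⁻⁴.
  Pa = kg·m⁻¹·s⁻².
  J = kg·m²·s⁻².
  So J⁻¹ = kg⁻¹·m⁻²·s².
  W = kg·m²·s⁻³.
  So W⁻² = kg⁻²·m⁻⁴·s⁶.
  V = kg·m²·s⁻³·A⁻¹.
  Combining: N²·Pa·A²·J⁻¹·W⁻²·kg²·V·m⁴ = (kg²·m²·s⁻⁴) · (kg·m⁻¹·s⁻²) · A² · (kg⁻¹·m⁻²·s²) · (kg⁻²·m⁻⁴·s⁶) · kg² · (kg·m²·s⁻³·A⁻¹) · m⁴ = kg³·m·s⁻¹·A.
Left is kg³·m·s⁻¹; right is kg³·m·s⁻¹·A — different.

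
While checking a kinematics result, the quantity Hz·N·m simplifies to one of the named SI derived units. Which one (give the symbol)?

Hz = 1/s = s⁻¹ (frequency is cycles per second).
N = kg·m/s² = kg·m·s⁻² (force = mass × acceleration).
Combining: Hz·N·m = s⁻¹ · (kg·m·s⁻²) · m = kg·m²·s⁻³.
kg·m²·s⁻³ is the base-SI form of the watt.

W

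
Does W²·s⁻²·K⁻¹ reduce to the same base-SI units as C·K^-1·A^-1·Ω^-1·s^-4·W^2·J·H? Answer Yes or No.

Left side:
  W = kg·m²·s⁻³.
  So W² = kg²·m⁴·s⁻⁶.
  Combining: W²·s⁻²·K⁻¹ = (kg²·m⁴·s⁻⁶) · s⁻² · K⁻¹ = kg²·m⁴·s⁻⁸·K⁻¹.
Right side:
  C = s·A.
  Ω = kg·m²·s⁻³·A⁻².
  So Ω⁻¹ = kg⁻¹·m⁻²·s³·A².
  W = kg·m²·s⁻³.
  So W² = kg²·m⁴·s⁻⁶.
  J = kg·m²·s⁻².
  H = kg·m²·s⁻²·A⁻².
  Combining: C·K⁻¹·A⁻¹·Ω⁻¹·s⁻⁴·W²·J·H = (s·A) · K⁻¹ · A⁻¹ · (kg⁻¹·m⁻²·s³·A²) · s⁻⁴ · (kg²·m⁴·s⁻⁶) · (kg·m²·s⁻²) · (kg·m²·s⁻²·A⁻²) = kg³·m⁶·s⁻¹⁰·K⁻¹.
Left is kg²·m⁴·s⁻⁸·K⁻¹; right is kg³·m⁶·s⁻¹⁰·K⁻¹ — different.

No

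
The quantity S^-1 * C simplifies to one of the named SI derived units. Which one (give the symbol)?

S = 1/Ω (conductance is reciprocal resistance),
    = kg⁻¹·m⁻²·s³·A².
So S⁻¹ = kg·m²·s⁻³·A⁻².
C = A·s = s·A (charge = current × time).
Combining: S⁻¹·C = (kg·m²·s⁻³·A⁻²) · (s·A) = kg·m²·s⁻²·A⁻¹.
kg·m²·s⁻²·A⁻¹ is the base-SI form of the weber.

Wb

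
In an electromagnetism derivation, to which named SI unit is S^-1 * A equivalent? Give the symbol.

S = 1/Ω (conductance is reciprocal resistance),
    = kg⁻¹·m⁻²·s³·A².
So S⁻¹ = kg·m²·s⁻³·A⁻².
Combining: S⁻¹·A = (kg·m²·s⁻³·A⁻²) · A = kg·m²·s⁻³·A⁻¹.
kg·m²·s⁻³·A⁻¹ is the base-SI form of the volt.

V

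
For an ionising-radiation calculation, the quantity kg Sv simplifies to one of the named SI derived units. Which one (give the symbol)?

J

Sv = J/kg (equivalent dose = energy per mass),
    = m²·s⁻².
Combining: kg·Sv = kg · (m²·s⁻²) = kg·m²·s⁻².
kg·m²·s⁻² is the base-SI form of the joule.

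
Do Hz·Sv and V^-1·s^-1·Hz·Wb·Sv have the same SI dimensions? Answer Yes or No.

Left side:
  Hz = 1/s = s⁻¹ (frequency is cycles per second).
  Sv = J/kg (equivalent dose = energy per mass),
      = m²·s⁻².
  Combining: Hz·Sv = s⁻¹ · (m²·s⁻²) = m²·s⁻³.
Right side:
  V = kg·m²·s⁻³·A⁻¹.
  So V⁻¹ = kg⁻¹·m⁻²·s³·A.
  Hz = s⁻¹.
  Wb = kg·m²·s⁻²·A⁻¹.
  Sv = m²·s⁻².
  Combining: V⁻¹·s⁻¹·Hz·Wb·Sv = (kg⁻¹·m⁻²·s³·A) · s⁻¹ · s⁻¹ · (kg·m²·s⁻²·A⁻¹) · (m²·s⁻²) = m²·s⁻³.
Both reduce to m²·s⁻³.

Yes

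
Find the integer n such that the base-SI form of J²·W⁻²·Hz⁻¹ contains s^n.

3

J = kg·m²·s⁻².
So J² = kg²·m⁴·s⁻⁴.
W = kg·m²·s⁻³.
So W⁻² = kg⁻²·m⁻⁴·s⁶.
Hz = s⁻¹.
So Hz⁻¹ = s.
Combining: J²·W⁻²·Hz⁻¹ = (kg²·m⁴·s⁻⁴) · (kg⁻²·m⁻⁴·s⁶) · s = s³.
The exponent of s is 3.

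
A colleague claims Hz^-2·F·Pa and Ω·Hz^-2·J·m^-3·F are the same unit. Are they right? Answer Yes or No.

Left side:
  Hz = s⁻¹.
  So Hz⁻² = s².
  F = kg⁻¹·m⁻²·s⁴·A².
  Pa = kg·m⁻¹·s⁻².
  Combining: Hz⁻²·F·Pa = s² · (kg⁻¹·m⁻²·s⁴·A²) · (kg·m⁻¹·s⁻²) = m⁻³·s⁴·A².
Right side:
  Ω = V/A (resistance = voltage per current),
      = kg·m²·s⁻³·A⁻².
  Hz = 1/s = s⁻¹ (frequency is cycles per second).
  So Hz⁻² = s².
  J = N·m (work = force × distance),
      = kg·m²·s⁻².
  F = C/V (capacitance = charge per voltage),
      = A·s/(kg·m²·s⁻³·A⁻¹) (substituting C and V),
      = kg⁻¹·m⁻²·s⁴·A².
  Combining: Ω·Hz⁻²·J·m⁻³·F = (kg·m²·s⁻³·A⁻²) · s² · (kg·m²·s⁻²) · m⁻³ · (kg⁻¹·m⁻²·s⁴·A²) = kg·m⁻¹·s.
Left is m⁻³·s⁴·A²; right is kg·m⁻¹·s — different.

No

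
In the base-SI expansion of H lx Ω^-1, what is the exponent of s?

H = Wb/A (inductance = flux per current),
    = kg·m²·s⁻²·A⁻².
lx = lm/m² (illuminance = luminous flux per area),
    = m⁻²·cd.
Ω = V/A (resistance = voltage per current),
    = kg·m²·s⁻³·A⁻².
So Ω⁻¹ = kg⁻¹·m⁻²·s³·A².
Combining: H·lx·Ω⁻¹ = (kg·m²·s⁻²·A⁻²) · (m⁻²·cd) · (kg⁻¹·m⁻²·s³·A²) = m⁻²·s·cd.
The exponent of s is 1.

1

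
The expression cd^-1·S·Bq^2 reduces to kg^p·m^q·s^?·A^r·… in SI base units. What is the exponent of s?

1

S = 1/Ω (conductance is reciprocal resistance),
    = kg⁻¹·m⁻²·s³·A².
Bq = 1/s = s⁻¹ (activity is decays per second).
So Bq² = s⁻².
Combining: cd⁻¹·S·Bq² = cd⁻¹ · (kg⁻¹·m⁻²·s³·A²) · s⁻² = kg⁻¹·m⁻²·s·A²·cd⁻¹.
The exponent of s is 1.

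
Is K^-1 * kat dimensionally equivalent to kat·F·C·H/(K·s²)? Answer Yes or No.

Left side:
  kat = mol/s = s⁻¹·mol (catalytic activity).
  Combining: K⁻¹·kat = K⁻¹ · (s⁻¹·mol) = s⁻¹·K⁻¹·mol.
Right side:
  kat = mol/s = s⁻¹·mol (catalytic activity).
  F = C/V (capacitance = charge per voltage),
      = A·s/(kg·m²·s⁻³·A⁻¹) (substituting C and V),
      = kg⁻¹·m⁻²·s⁴·A².
  C = A·s = s·A (charge = current × time).
  H = Wb/A (inductance = flux per current),
      = kg·m²·s⁻²·A⁻².
  Combining: K⁻¹·kat·s⁻²·F·C·H = K⁻¹ · (s⁻¹·mol) · s⁻² · (kg⁻¹·m⁻²·s⁴·A²) · (s·A) · (kg·m²·s⁻²·A⁻²) = A·K⁻¹·mol.
Left is s⁻¹·K⁻¹·mol; right is A·K⁻¹·mol — different.

No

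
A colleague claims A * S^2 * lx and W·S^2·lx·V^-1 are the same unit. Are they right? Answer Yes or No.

Left side:
  S = kg⁻¹·m⁻²·s³·A².
  So S² = kg⁻²·m⁻⁴·s⁶·A⁴.
  lx = m⁻²·cd.
  Combining: A·S²·lx = A · (kg⁻²·m⁻⁴·s⁶·A⁴) · (m⁻²·cd) = kg⁻²·m⁻⁶·s⁶·A⁵·cd.
Right side:
  W = J/s (power = energy per time),
      = kg·m²·s⁻³.
  S = 1/Ω (conductance is reciprocal resistance),
      = kg⁻¹·m⁻²·s³·A².
  So S² = kg⁻²·m⁻⁴·s⁶·A⁴.
  lx = lm/m² (illuminance = luminous flux per area),
      = m⁻²·cd.
  V = W/A (potential = power per current),
      = kg·m²·s⁻³·A⁻¹.
  So V⁻¹ = kg⁻¹·m⁻²·s³·A.
  Combining: W·S²·lx·V⁻¹ = (kg·m²·s⁻³) · (kg⁻²·m⁻⁴·s⁶·A⁴) · (m⁻²·cd) · (kg⁻¹·m⁻²·s³·A) = kg⁻²·m⁻⁶·s⁶·A⁵·cd.
Both reduce to kg⁻²·m⁻⁶·s⁶·A⁵·cd.

Yes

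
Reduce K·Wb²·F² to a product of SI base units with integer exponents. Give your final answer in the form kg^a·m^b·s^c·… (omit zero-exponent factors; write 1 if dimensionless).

s⁴·A²·K

Wb = V·s (flux: a volt is a weber per second),
    = kg·m²·s⁻²·A⁻¹.
So Wb² = kg²·m⁴·s⁻⁴·A⁻².
F = C/V (capacitance = charge per voltage),
    = A·s/(kg·m²·s⁻³·A⁻¹) (substituting C and V),
    = kg⁻¹·m⁻²·s⁴·A².
So F² = kg⁻²·m⁻⁴·s⁸·A⁴.
Combining: K·Wb²·F² = K · (kg²·m⁴·s⁻⁴·A⁻²) · (kg⁻²·m⁻⁴·s⁸·A⁴) = s⁴·A²·K.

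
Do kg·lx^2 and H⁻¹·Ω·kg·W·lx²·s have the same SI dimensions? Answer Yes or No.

No

Left side:
  lx = m⁻²·cd.
  So lx² = m⁻⁴·cd².
  Combining: kg·lx² = kg · (m⁻⁴·cd²) = kg·m⁻⁴·cd².
Right side:
  H = kg·m²·s⁻²·A⁻².
  So H⁻¹ = kg⁻¹·m⁻²·s²·A².
  Ω = kg·m²·s⁻³·A⁻².
  W = kg·m²·s⁻³.
  lx = m⁻²·cd.
  So lx² = m⁻⁴·cd².
  Combining: H⁻¹·Ω·kg·W·lx²·s = (kg⁻¹·m⁻²·s²·A²) · (kg·m²·s⁻³·A⁻²) · kg · (kg·m²·s⁻³) · (m⁻⁴·cd²) · s = kg²·m⁻²·s⁻³·cd².
Left is kg·m⁻⁴·cd²; right is kg²·m⁻²·s⁻³·cd² — different.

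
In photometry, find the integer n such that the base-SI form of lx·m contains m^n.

lx = lm/m² (illuminance = luminous flux per area),
    = m⁻²·cd.
Combining: lx·m = (m⁻²·cd) · m = m⁻¹·cd.
The exponent of m is -1.

-1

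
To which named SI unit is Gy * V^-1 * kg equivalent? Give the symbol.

C

Gy = J/kg (absorbed dose = energy per mass),
    = m²·s⁻².
V = W/A (potential = power per current),
    = kg·m²·s⁻³·A⁻¹.
So V⁻¹ = kg⁻¹·m⁻²·s³·A.
Combining: Gy·V⁻¹·kg = (m²·s⁻²) · (kg⁻¹·m⁻²·s³·A) · kg = s·A.
s·A is the base-SI form of the coulomb.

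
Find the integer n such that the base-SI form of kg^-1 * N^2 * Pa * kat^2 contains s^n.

-8

N = kg·m·s⁻².
So N² = kg²·m²·s⁻⁴.
Pa = kg·m⁻¹·s⁻².
kat = s⁻¹·mol.
So kat² = s⁻²·mol².
Combining: kg⁻¹·N²·Pa·kat² = kg⁻¹ · (kg²·m²·s⁻⁴) · (kg·m⁻¹·s⁻²) · (s⁻²·mol²) = kg²·m·s⁻⁸·mol².
The exponent of s is -8.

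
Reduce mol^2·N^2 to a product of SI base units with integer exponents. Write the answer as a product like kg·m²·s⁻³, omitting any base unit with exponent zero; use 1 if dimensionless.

kg²·m²·s⁻⁴·mol²

N = kg·m/s² = kg·m·s⁻² (force = mass × acceleration).
So N² = kg²·m²·s⁻⁴.
Combining: mol²·N² = mol² · (kg²·m²·s⁻⁴) = kg²·m²·s⁻⁴·mol².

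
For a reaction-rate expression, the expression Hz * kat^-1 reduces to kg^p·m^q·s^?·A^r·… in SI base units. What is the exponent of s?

Hz = s⁻¹.
kat = s⁻¹·mol.
So kat⁻¹ = s·mol⁻¹.
Combining: Hz·kat⁻¹ = s⁻¹ · (s·mol⁻¹) = mol⁻¹.
The exponent of s is 0.

0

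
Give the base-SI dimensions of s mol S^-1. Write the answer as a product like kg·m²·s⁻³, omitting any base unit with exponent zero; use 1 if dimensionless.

kg·m²·s⁻²·A⁻²·mol

S = 1/Ω (conductance is reciprocal resistance),
    = kg⁻¹·m⁻²·s³·A².
So S⁻¹ = kg·m²·s⁻³·A⁻².
Combining: s·mol·S⁻¹ = s · mol · (kg·m²·s⁻³·A⁻²) = kg·m²·s⁻²·A⁻²·mol.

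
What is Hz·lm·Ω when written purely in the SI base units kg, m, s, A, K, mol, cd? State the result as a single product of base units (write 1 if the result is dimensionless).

kg·m²·s⁻⁴·A⁻²·cd

Hz = s⁻¹.
lm = cd.
Ω = kg·m²·s⁻³·A⁻².
Combining: Hz·lm·Ω = s⁻¹ · cd · (kg·m²·s⁻³·A⁻²) = kg·m²·s⁻⁴·A⁻²·cd.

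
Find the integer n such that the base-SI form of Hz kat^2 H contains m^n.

Hz = s⁻¹.
kat = s⁻¹·mol.
So kat² = s⁻²·mol².
H = kg·m²·s⁻²·A⁻².
Combining: Hz·kat²·H = s⁻¹ · (s⁻²·mol²) · (kg·m²·s⁻²·A⁻²) = kg·m²·s⁻⁵·A⁻²·mol².
The exponent of m is 2.

2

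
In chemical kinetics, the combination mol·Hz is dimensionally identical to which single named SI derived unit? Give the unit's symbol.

kat

Hz = 1/s = s⁻¹ (frequency is cycles per second).
Combining: mol·Hz = mol · s⁻¹ = s⁻¹·mol.
s⁻¹·mol is the base-SI form of the katal.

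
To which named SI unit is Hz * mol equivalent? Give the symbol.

Hz = 1/s = s⁻¹ (frequency is cycles per second).
Combining: Hz·mol = s⁻¹ · mol = s⁻¹·mol.
s⁻¹·mol is the base-SI form of the katal.

kat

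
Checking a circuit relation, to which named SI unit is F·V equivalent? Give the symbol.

C

F = kg⁻¹·m⁻²·s⁴·A².
V = kg·m²·s⁻³·A⁻¹.
Combining: F·V = (kg⁻¹·m⁻²·s⁴·A²) · (kg·m²·s⁻³·A⁻¹) = s·A.
s·A is the base-SI form of the coulomb.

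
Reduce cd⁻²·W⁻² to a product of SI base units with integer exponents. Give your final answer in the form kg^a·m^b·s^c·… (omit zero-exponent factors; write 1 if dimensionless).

kg⁻²·m⁻⁴·s⁶·cd⁻²

W = kg·m²·s⁻³.
So W⁻² = kg⁻²·m⁻⁴·s⁶.
Combining: cd⁻²·W⁻² = cd⁻² · (kg⁻²·m⁻⁴·s⁶) = kg⁻²·m⁻⁴·s⁶·cd⁻².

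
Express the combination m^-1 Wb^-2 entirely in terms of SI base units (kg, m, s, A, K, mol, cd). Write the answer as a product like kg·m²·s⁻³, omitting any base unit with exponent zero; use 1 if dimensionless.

Wb = V·s (flux: a volt is a weber per second),
    = kg·m²·s⁻²·A⁻¹.
So Wb⁻² = kg⁻²·m⁻⁴·s⁴·A².
Combining: m⁻¹·Wb⁻² = m⁻¹ · (kg⁻²·m⁻⁴·s⁴·A²) = kg⁻²·m⁻⁵·s⁴·A².

kg⁻²·m⁻⁵·s⁴·A²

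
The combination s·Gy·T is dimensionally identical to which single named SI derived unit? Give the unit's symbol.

V

Gy = m²·s⁻².
T = kg·s⁻²·A⁻¹.
Combining: s·Gy·T = s · (m²·s⁻²) · (kg·s⁻²·A⁻¹) = kg·m²·s⁻³·A⁻¹.
kg·m²·s⁻³·A⁻¹ is the base-SI form of the volt.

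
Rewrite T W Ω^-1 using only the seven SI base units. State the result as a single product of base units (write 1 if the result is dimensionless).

T = kg·s⁻²·A⁻¹.
W = kg·m²·s⁻³.
Ω = kg·m²·s⁻³·A⁻².
So Ω⁻¹ = kg⁻¹·m⁻²·s³·A².
Combining: T·W·Ω⁻¹ = (kg·s⁻²·A⁻¹) · (kg·m²·s⁻³) · (kg⁻¹·m⁻²·s³·A²) = kg·s⁻²·A.

kg·s⁻²·A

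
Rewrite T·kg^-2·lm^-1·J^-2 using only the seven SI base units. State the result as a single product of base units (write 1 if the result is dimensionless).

kg⁻³·m⁻⁴·s²·A⁻¹·cd⁻¹

T = Wb/m² (flux density = flux per area),
    = kg·s⁻²·A⁻¹.
lm = cd·sr = cd (luminous flux; sr is dimensionless).
So lm⁻¹ = cd⁻¹.
J = N·m (work = force × distance),
    = kg·m²·s⁻².
So J⁻² = kg⁻²·m⁻⁴·s⁴.
Combining: T·kg⁻²·lm⁻¹·J⁻² = (kg·s⁻²·A⁻¹) · kg⁻² · cd⁻¹ · (kg⁻²·m⁻⁴·s⁴) = kg⁻³·m⁻⁴·s²·A⁻¹·cd⁻¹.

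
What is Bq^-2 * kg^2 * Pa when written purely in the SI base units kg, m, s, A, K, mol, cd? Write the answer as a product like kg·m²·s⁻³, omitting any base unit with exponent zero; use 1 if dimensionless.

kg³·m⁻¹

Bq = 1/s = s⁻¹ (activity is decays per second).
So Bq⁻² = s².
Pa = N/m² (pressure = force per area),
    = kg·m⁻¹·s⁻².
Combining: Bq⁻²·kg²·Pa = s² · kg² · (kg·m⁻¹·s⁻²) = kg³·m⁻¹.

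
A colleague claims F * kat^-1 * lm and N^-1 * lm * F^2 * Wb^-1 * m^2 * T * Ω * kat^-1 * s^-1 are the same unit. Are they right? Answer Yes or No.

Left side:
  F = C/V (capacitance = charge per voltage),
      = A·s/(kg·m²·s⁻³·A⁻¹) (substituting C and V),
      = kg⁻¹·m⁻²·s⁴·A².
  kat = mol/s = s⁻¹·mol (catalytic activity).
  So kat⁻¹ = s·mol⁻¹.
  lm = cd·sr = cd (luminous flux; sr is dimensionless).
  Combining: F·kat⁻¹·lm = (kg⁻¹·m⁻²·s⁴·A²) · (s·mol⁻¹) · cd = kg⁻¹·m⁻²·s⁵·A²·mol⁻¹·cd.
Right side:
  N = kg·m·s⁻².
  So N⁻¹ = kg⁻¹·m⁻¹·s².
  lm = cd.
  F = kg⁻¹·m⁻²·s⁴·A².
  So F² = kg⁻²·m⁻⁴·s⁸·A⁴.
  Wb = kg·m²·s⁻²·A⁻¹.
  So Wb⁻¹ = kg⁻¹·m⁻²·s²·A.
  T = kg·s⁻²·A⁻¹.
  Ω = kg·m²·s⁻³·A⁻².
  kat = s⁻¹·mol.
  So kat⁻¹ = s·mol⁻¹.
  Combining: N⁻¹·lm·F²·Wb⁻¹·m²·T·Ω·kat⁻¹·s⁻¹ = (kg⁻¹·m⁻¹·s²) · cd · (kg⁻²·m⁻⁴·s⁸·A⁴) · (kg⁻¹·m⁻²·s²·A) · m² · (kg·s⁻²·A⁻¹) · (kg·m²·s⁻³·A⁻²) · (s·mol⁻¹) · s⁻¹ = kg⁻²·m⁻³·s⁷·A²·mol⁻¹·cd.
Left is kg⁻¹·m⁻²·s⁵·A²·mol⁻¹·cd; right is kg⁻²·m⁻³·s⁷·A²·mol⁻¹·cd — different.

No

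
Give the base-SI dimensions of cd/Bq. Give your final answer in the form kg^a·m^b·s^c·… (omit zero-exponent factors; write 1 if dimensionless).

Bq = 1/s = s⁻¹ (activity is decays per second).
So Bq⁻¹ = s.
Combining: cd·Bq⁻¹ = cd · s = s·cd.

s·cd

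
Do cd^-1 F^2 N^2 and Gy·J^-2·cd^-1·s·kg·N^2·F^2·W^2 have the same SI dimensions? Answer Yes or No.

Left side:
  F = kg⁻¹·m⁻²·s⁴·A².
  So F² = kg⁻²·m⁻⁴·s⁸·A⁴.
  N = kg·m·s⁻².
  So N² = kg²·m²·s⁻⁴.
  Combining: cd⁻¹·F²·N² = cd⁻¹ · (kg⁻²·m⁻⁴·s⁸·A⁴) · (kg²·m²·s⁻⁴) = m⁻²·s⁴·A⁴·cd⁻¹.
Right side:
  Gy = m²·s⁻².
  J = kg·m²·s⁻².
  So J⁻² = kg⁻²·m⁻⁴·s⁴.
  N = kg·m·s⁻².
  So N² = kg²·m²·s⁻⁴.
  F = kg⁻¹·m⁻²·s⁴·A².
  So F² = kg⁻²·m⁻⁴·s⁸·A⁴.
  W = kg·m²·s⁻³.
  So W² = kg²·m⁴·s⁻⁶.
  Combining: Gy·J⁻²·cd⁻¹·s·kg·N²·F²·W² = (m²·s⁻²) · (kg⁻²·m⁻⁴·s⁴) · cd⁻¹ · s · kg · (kg²·m²·s⁻⁴) · (kg⁻²·m⁻⁴·s⁸·A⁴) · (kg²·m⁴·s⁻⁶) = kg·s·A⁴·cd⁻¹.
Left is m⁻²·s⁴·A⁴·cd⁻¹; right is kg·s·A⁴·cd⁻¹ — different.

No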